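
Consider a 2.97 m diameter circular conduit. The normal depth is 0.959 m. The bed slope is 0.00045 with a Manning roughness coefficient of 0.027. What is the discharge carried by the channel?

Q = 1.01 m³/s

For a circular section of diameter D = 2.97 m at depth y = 0.959 m, the central angle is θ = 2 arccos(1 − 2y/D) = 2.417 rad. Then A = (D²/8)(θ − sin θ) = 1.935 m² and P = Dθ/2 = 3.59 m.
Hydraulic radius R = A/P = 1.935/3.59 = 0.539 m.
Manning's equation: Q = (1/n) A R^(2/3) S^(1/2) = (1/0.027) × 1.935 × 0.539^(2/3) × 0.00045^(1/2) = 1.01 m³/s.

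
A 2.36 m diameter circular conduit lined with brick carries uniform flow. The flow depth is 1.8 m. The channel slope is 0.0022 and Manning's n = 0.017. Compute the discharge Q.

Q = 7.89 m³/s

For a circular section of diameter D = 2.36 m at depth y = 1.8 m, the central angle is θ = 2 arccos(1 − 2y/D) = 4.248 rad. Then A = (D²/8)(θ − sin θ) = 3.58 m² and P = Dθ/2 = 5.013 m.
Hydraulic radius R = A/P = 3.58/5.013 = 0.7142 m.
Manning's equation: Q = (1/n) A R^(2/3) S^(1/2) = (1/0.017) × 3.58 × 0.7142^(2/3) × 0.0022^(1/2) = 7.89 m³/s.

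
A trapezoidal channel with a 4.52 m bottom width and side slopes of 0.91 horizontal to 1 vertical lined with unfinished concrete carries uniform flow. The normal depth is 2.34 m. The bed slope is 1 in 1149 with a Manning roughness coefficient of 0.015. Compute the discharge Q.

With bottom width b = 4.52 m and side slope z = 0.91: A = (b + zy)y = (4.52 + 0.91×2.34)×2.34 = 15.56 m²; P = b + 2y√(1+z²) = 4.52 + 2×2.34×1.352 = 10.85 m.
Hydraulic radius R = A/P = 15.56/10.85 = 1.434 m.
Manning's equation: Q = (1/n) A R^(2/3) S^(1/2) = (1/0.015) × 15.56 × 1.434^(2/3) × 0.0008703^(1/2) = 38.9 m³/s.

Q = 38.9 m³/s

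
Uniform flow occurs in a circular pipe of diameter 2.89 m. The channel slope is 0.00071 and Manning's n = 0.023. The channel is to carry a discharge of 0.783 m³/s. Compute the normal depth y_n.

y_n = 0.698 m

Manning's equation rearranged: A R^(2/3) = nQ / (1·√S) = 0.023 × 0.783 / (√0.00071) = 0.6759.
At y = 0.544 m: A R^(2/3) = 0.409 — too small.
At y = 0.853 m: A R^(2/3) = 1.002 — too large.
At y = 0.698 m: A R^(2/3) = 0.6756 — matches.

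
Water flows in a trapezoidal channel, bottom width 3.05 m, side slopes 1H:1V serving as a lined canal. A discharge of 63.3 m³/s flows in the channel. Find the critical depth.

y_c = 2.64 m

At critical depth, Q² T / (g A³) = 1, i.e. A³/T = Q²/g = 63.3²/9.81 = 408.4.
Try y = 2.22 m: A³/T = 213.8 — short.
Try y = 3.27 m: A³/T = 920.4 — over.
Try y = 2.64 m: A³/T = 406.9 — close enough.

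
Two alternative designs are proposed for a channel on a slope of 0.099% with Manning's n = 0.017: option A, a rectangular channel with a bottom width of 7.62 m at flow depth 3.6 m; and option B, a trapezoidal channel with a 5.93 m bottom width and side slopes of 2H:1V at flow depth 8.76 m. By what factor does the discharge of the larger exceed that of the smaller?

Channel A: Flow area A = b·y = 7.62 × 3.6 = 27.43 m². Wetted perimeter P = b + 2y = 7.62 + 2×3.6 = 14.82 m. Hydraulic radius R = A/P = 27.43/14.82 = 1.851 m. Q_A = (1/0.017)·27.43·1.851^(2/3)·√0.00099 = 76.54 m³/s.
Channel B: With bottom width b = 5.93 m and side slope z = 2: A = (b + zy)y = (5.93 + 2×8.76)×8.76 = 205.4 m²; P = b + 2y√(1+z²) = 5.93 + 2×8.76×2.236 = 45.11 m. Hydraulic radius R = A/P = 205.4/45.11 = 4.554 m. Q_B = (1/0.017)·205.4·4.554^(2/3)·√0.00099 = 1045 m³/s.
The larger discharge is 1045 m³/s and the smaller is 76.54 m³/s; the ratio is 13.6.

13.6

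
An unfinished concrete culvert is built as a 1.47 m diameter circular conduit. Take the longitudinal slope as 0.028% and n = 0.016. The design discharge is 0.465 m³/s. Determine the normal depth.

y_n = 0.744 m

Manning's equation rearranged: A R^(2/3) = nQ / (1·√S) = 0.016 × 0.465 / (√0.00028) = 0.4446.
Try y = 0.636 m: A R^(2/3) = 0.3382 — low.
Try y = 0.882 m: A R^(2/3) = 0.585 — high.
Try y = 0.744 m: A R^(2/3) = 0.4444 — ≈ 0.4446.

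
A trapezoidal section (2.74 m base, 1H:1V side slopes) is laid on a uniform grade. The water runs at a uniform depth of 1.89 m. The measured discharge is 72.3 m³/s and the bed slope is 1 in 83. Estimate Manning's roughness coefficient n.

With bottom width b = 2.74 m and side slope z = 1: A = (b + zy)y = (2.74 + 1×1.89)×1.89 = 8.751 m²; P = b + 2y√(1+z²) = 2.74 + 2×1.89×1.414 = 8.086 m.
Hydraulic radius R = A/P = 8.751/8.086 = 1.082 m.
Rearranging Manning's equation: n = (1/Q) A R^(2/3) S^(1/2) = (1/72.3) × 8.751 × 1.082^(2/3) × √0.01205 = 0.014.

n = 0.014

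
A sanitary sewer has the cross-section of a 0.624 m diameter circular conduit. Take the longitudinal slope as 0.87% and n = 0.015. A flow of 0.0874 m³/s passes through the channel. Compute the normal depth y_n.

Manning's equation rearranged: A R^(2/3) = nQ / (1·√S) = 0.015 × 0.0874 / (√0.0087) = 0.01406.
Trying y = 0.121 m: A R^(2/3) = 0.007289 — short.
Trying y = 0.211 m: A R^(2/3) = 0.02183 — over.
Trying y = 0.168 m: A R^(2/3) = 0.01405 — matches.

y_n = 0.168 m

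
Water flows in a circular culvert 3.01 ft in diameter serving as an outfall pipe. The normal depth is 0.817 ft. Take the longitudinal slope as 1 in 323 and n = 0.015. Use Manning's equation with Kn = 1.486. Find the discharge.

Q = 5.23 ft³/s

For a circular section of diameter D = 3.01 ft at depth y = 0.817 ft, the central angle is θ = 2 arccos(1 − 2y/D) = 2.192 rad. Then A = (D²/8)(θ − sin θ) = 1.562 ft² and P = Dθ/2 = 3.299 ft.
Hydraulic radius R = A/P = 1.562/3.299 = 0.4734 ft.
Manning's equation: Q = (1.486/n) A R^(2/3) S^(1/2) = (1.486/0.015) × 1.562 × 0.4734^(2/3) × 0.003096^(1/2) = 5.23 ft³/s.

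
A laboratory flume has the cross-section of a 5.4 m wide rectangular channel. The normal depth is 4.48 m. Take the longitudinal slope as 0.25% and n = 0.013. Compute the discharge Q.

Q = 132 m³/s

Flow area A = b·y = 5.4 × 4.48 = 24.19 m². Wetted perimeter P = b + 2y = 5.4 + 2×4.48 = 14.36 m.
Hydraulic radius R = A/P = 24.19/14.36 = 1.685 m.
Manning's equation: Q = (1/n) A R^(2/3) S^(1/2) = (1/0.013) × 24.19 × 1.685^(2/3) × 0.0025^(1/2) = 132 m³/s.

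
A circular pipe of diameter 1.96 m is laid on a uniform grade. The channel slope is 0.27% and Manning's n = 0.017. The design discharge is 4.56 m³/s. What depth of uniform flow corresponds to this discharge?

y_n = 1.32 m

Manning's equation rearranged: A R^(2/3) = nQ / (1·√S) = 0.017 × 4.56 / (√0.0027) = 1.492.
Try y = 1.62 m: A R^(2/3) = 1.889 — over.
Try y = 1.32 m: A R^(2/3) = 1.491 — close enough.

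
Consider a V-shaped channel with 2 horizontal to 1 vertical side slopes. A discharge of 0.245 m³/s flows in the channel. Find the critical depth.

At critical depth, Q² T / (g A³) = 1, i.e. A³/T = Q²/g = 0.245²/9.81 = 0.006119.
At y = 0.376 m: A³/T = 0.01503 — high.
At y = 0.314 m: A³/T = 0.006105 — matches.

y_c = 0.314 m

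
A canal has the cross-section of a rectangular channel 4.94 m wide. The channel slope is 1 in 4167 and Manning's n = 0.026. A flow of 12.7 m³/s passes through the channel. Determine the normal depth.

Manning's equation rearranged: A R^(2/3) = nQ / (1·√S) = 0.026 × 12.7 / (√0.00024) = 21.32.
Trying y = 4.32 m: A R^(2/3) = 28.85 — too large.
Trying y = 3.04 m: A R^(2/3) = 18.46 — too small.
Trying y = 3.4 m: A R^(2/3) = 21.33 — close enough.

y_n = 3.4 m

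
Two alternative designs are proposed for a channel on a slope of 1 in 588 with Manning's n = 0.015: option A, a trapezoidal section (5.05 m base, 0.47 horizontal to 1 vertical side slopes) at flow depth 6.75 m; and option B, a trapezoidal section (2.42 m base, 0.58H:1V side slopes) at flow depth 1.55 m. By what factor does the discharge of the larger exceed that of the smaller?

Channel A: With bottom width b = 5.05 m and side slope z = 0.47: A = (b + zy)y = (5.05 + 0.47×6.75)×6.75 = 55.5 m²; P = b + 2y√(1+z²) = 5.05 + 2×6.75×1.105 = 19.97 m. Hydraulic radius R = A/P = 55.5/19.97 = 2.78 m. Q_A = (1/0.015)·55.5·2.78^(2/3)·√0.001701 = 301.7 m³/s.
Channel B: With bottom width b = 2.42 m and side slope z = 0.58: A = (b + zy)y = (2.42 + 0.58×1.55)×1.55 = 5.144 m²; P = b + 2y√(1+z²) = 2.42 + 2×1.55×1.156 = 6.004 m. Hydraulic radius R = A/P = 5.144/6.004 = 0.8569 m. Q_B = (1/0.015)·5.144·0.8569^(2/3)·√0.001701 = 12.76 m³/s.
The larger discharge is 301.7 m³/s and the smaller is 12.76 m³/s; the ratio is 23.6.

23.6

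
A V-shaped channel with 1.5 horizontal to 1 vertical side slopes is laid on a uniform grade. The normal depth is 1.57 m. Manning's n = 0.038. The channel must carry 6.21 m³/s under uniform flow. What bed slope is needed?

For a triangular section with side slope z = 1.5: A = zy² = 1.5×1.57² = 3.697 m²; P = 2y√(1+z²) = 2×1.57×1.803 = 5.661 m.
Hydraulic radius R = A/P = 3.697/5.661 = 0.6532 m.
From Manning's equation, S = [nQ / (1 A R^(2/3))]² = [0.038 × 6.21 / (1 × 3.697 × 0.6532^(2/3))]² = 0.00719.

S = 0.00719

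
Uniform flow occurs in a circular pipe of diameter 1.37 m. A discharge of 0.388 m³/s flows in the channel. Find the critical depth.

At critical depth, Q² T / (g A³) = 1, i.e. A³/T = Q²/g = 0.388²/9.81 = 0.01535.
At y = 0.385 m: A³/T = 0.0318 — too large.
At y = 0.221 m: A³/T = 0.003627 — too small.
At y = 0.319 m: A³/T = 0.01529 — close enough.

y_c = 0.319 m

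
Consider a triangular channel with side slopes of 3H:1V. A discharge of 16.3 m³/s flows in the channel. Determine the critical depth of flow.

y_c = 1.43 m

At critical depth, Q² T / (g A³) = 1, i.e. A³/T = Q²/g = 16.3²/9.81 = 27.08.
Try y = 1.72 m: A³/T = 67.74 — too large.
Try y = 1.26 m: A³/T = 14.29 — too small.
Try y = 1.43 m: A³/T = 26.91 — close enough.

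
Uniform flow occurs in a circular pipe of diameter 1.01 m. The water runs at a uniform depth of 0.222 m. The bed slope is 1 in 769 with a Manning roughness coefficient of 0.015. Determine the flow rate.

Q = 0.0815 m³/s

For a circular section of diameter D = 1.01 m at depth y = 0.222 m, the central angle is θ = 2 arccos(1 − 2y/D) = 1.952 rad. Then A = (D²/8)(θ − sin θ) = 0.1305 m² and P = Dθ/2 = 0.9857 m.
Hydraulic radius R = A/P = 0.1305/0.9857 = 0.1324 m.
Manning's equation: Q = (1/n) A R^(2/3) S^(1/2) = (1/0.015) × 0.1305 × 0.1324^(2/3) × 0.0013^(1/2) = 0.0815 m³/s.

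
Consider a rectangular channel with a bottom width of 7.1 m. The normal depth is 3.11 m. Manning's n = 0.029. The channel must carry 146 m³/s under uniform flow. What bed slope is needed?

S = 0.0187

Flow area A = b·y = 7.1 × 3.11 = 22.08 m². Wetted perimeter P = b + 2y = 7.1 + 2×3.11 = 13.32 m.
Hydraulic radius R = A/P = 22.08/13.32 = 1.658 m.
From Manning's equation, S = [nQ / (1 A R^(2/3))]² = [0.029 × 146 / (1 × 22.08 × 1.658^(2/3))]² = 0.0187.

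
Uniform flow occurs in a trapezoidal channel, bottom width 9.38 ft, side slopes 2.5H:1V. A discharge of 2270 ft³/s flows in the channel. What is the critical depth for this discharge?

y_c = 7.11 ft

At critical depth, Q² T / (g A³) = 1, i.e. A³/T = Q²/g = 2270²/32.2 = 160000.
Try y = 5.72 ft: A³/T = 65430 — too small.
Try y = 8.01 ft: A³/T = 264300 — too large.
Try y = 7.11 ft: A³/T = 160200 — matches.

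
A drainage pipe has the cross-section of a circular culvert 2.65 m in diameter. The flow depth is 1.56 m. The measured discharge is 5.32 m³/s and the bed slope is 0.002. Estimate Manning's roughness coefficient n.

n = 0.023

For a circular section of diameter D = 2.65 m at depth y = 1.56 m, the central angle is θ = 2 arccos(1 − 2y/D) = 3.498 rad. Then A = (D²/8)(θ − sin θ) = 3.377 m² and P = Dθ/2 = 4.635 m.
Hydraulic radius R = A/P = 3.377/4.635 = 0.7286 m.
Rearranging Manning's equation: n = (1/Q) A R^(2/3) S^(1/2) = (1/5.32) × 3.377 × 0.7286^(2/3) × √0.002 = 0.023.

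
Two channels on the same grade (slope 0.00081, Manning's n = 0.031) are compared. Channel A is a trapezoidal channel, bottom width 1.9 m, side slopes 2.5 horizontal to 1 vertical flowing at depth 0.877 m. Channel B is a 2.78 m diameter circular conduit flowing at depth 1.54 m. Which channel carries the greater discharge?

Channel A: With bottom width b = 1.9 m and side slope z = 2.5: A = (b + zy)y = (1.9 + 2.5×0.877)×0.877 = 3.589 m²; P = b + 2y√(1+z²) = 1.9 + 2×0.877×2.693 = 6.623 m. Hydraulic radius R = A/P = 3.589/6.623 = 0.5419 m. Q_A = (1/0.031)·3.589·0.5419^(2/3)·√0.00081 = 2.19 m³/s.
Channel B: For a circular section of diameter D = 2.78 m at depth y = 1.54 m, the central angle is θ = 2 arccos(1 − 2y/D) = 3.358 rad. Then A = (D²/8)(θ − sin θ) = 3.451 m² and P = Dθ/2 = 4.667 m. Hydraulic radius R = A/P = 3.451/4.667 = 0.7394 m. Q_B = (1/0.031)·3.451·0.7394^(2/3)·√0.00081 = 2.591 m³/s.
Q_A = 2.19 m³/s vs Q_B = 2.591 m³/s, so channel B carries more.

channel B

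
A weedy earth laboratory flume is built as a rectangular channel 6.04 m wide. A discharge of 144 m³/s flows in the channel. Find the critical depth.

y_c = 3.87 m

For a rectangular channel, critical depth y_c = (q²/g)^(1/3) where q = Q/b = 144/6.04 = 23.84 m²/s.
So y_c = (23.84²/9.81)^(1/3) = 3.87 m.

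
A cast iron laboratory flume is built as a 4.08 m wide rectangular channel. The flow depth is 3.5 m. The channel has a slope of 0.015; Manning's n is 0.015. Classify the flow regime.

Flow area A = b·y = 4.08 × 3.5 = 14.28 m². Wetted perimeter P = b + 2y = 4.08 + 2×3.5 = 11.08 m.
Hydraulic radius R = A/P = 14.28/11.08 = 1.289 m.
V = (1/n) R^(2/3) √S = (1/0.015) × 1.289^(2/3) × √0.015 = 9.67 m/s. Hydraulic depth D_h = A/T = 14.28/4.08 = 3.5 m.
Froude number Fr = V/√(g·D_h) = 9.67/√(9.81×3.5) = 1.65, which is greater than 1, so the flow is supercritical.

supercritical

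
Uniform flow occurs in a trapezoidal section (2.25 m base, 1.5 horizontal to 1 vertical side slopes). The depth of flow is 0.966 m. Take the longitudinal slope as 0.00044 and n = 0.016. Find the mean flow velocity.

With bottom width b = 2.25 m and side slope z = 1.5: A = (b + zy)y = (2.25 + 1.5×0.966)×0.966 = 3.573 m²; P = b + 2y√(1+z²) = 2.25 + 2×0.966×1.803 = 5.733 m.
Hydraulic radius R = A/P = 3.573/5.733 = 0.6233 m.
From Manning's equation, V = (1/n) R^(2/3) S^(1/2) = (1/0.016) × 0.6233^(2/3) × 0.00044^(1/2) = 0.957 m/s.

V = 0.957 m/s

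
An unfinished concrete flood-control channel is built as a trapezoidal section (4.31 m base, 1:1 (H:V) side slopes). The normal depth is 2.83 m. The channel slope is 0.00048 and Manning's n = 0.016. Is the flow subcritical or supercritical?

With bottom width b = 4.31 m and side slope z = 1: A = (b + zy)y = (4.31 + 1×2.83)×2.83 = 20.21 m²; P = b + 2y√(1+z²) = 4.31 + 2×2.83×1.414 = 12.31 m.
Hydraulic radius R = A/P = 20.21/12.31 = 1.641 m.
V = (1/n) R^(2/3) √S = (1/0.016) × 1.641^(2/3) × √0.00048 = 1.905 m/s. Hydraulic depth D_h = A/T = 20.21/9.97 = 2.027 m.
Froude number Fr = V/√(g·D_h) = 1.905/√(9.81×2.027) = 0.427, which is less than 1, so the flow is subcritical.

subcritical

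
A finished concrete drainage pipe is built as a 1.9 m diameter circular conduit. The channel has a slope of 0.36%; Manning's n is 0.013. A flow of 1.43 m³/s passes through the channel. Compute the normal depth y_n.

y_n = 0.545 m

Manning's equation rearranged: A R^(2/3) = nQ / (1·√S) = 0.013 × 1.43 / (√0.0036) = 0.3098.
Trying y = 0.41 m: A R^(2/3) = 0.1762 — too small.
Trying y = 0.664 m: A R^(2/3) = 0.4526 — too large.
Trying y = 0.545 m: A R^(2/3) = 0.3098 — matches.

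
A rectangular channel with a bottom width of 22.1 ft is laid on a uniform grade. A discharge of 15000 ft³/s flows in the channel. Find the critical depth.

For a rectangular channel, critical depth y_c = (q²/g)^(1/3) where q = Q/b = 15000/22.1 = 678.7 ft²/s.
So y_c = (678.7²/32.2)^(1/3) = 24.3 ft.

y_c = 24.3 ft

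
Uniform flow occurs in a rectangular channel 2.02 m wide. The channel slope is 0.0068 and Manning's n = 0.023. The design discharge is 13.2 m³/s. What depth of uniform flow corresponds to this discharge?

Manning's equation rearranged: A R^(2/3) = nQ / (1·√S) = 0.023 × 13.2 / (√0.0068) = 3.682.
Trying y = 1.89 m: A R^(2/3) = 2.889 — low.
Trying y = 2.74 m: A R^(2/3) = 4.52 — high.
Trying y = 2.31 m: A R^(2/3) = 3.688 — close enough.

y_n = 2.31 m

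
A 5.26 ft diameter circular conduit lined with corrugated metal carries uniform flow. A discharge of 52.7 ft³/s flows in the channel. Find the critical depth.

y_c = 2.01 ft

At critical depth, Q² T / (g A³) = 1, i.e. A³/T = Q²/g = 52.7²/32.2 = 86.25.
Trying y = 2.25 ft: A³/T = 134.2 — too large.
Trying y = 1.74 ft: A³/T = 49.91 — too small.
Trying y = 2.01 ft: A³/T = 87.04 — ≈ 86.25.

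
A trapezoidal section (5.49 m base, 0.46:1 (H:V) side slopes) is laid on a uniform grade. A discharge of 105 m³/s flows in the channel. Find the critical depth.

At critical depth, Q² T / (g A³) = 1, i.e. A³/T = Q²/g = 105²/9.81 = 1124.
Trying y = 2.09 m: A³/T = 330.7 — short.
Trying y = 3.62 m: A³/T = 1970 — over.
Trying y = 3.05 m: A³/T = 1120 — close enough.

y_c = 3.05 m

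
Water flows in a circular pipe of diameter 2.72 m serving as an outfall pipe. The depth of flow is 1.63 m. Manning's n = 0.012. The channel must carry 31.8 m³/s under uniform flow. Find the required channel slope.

For a circular section of diameter D = 2.72 m at depth y = 1.63 m, the central angle is θ = 2 arccos(1 − 2y/D) = 3.541 rad. Then A = (D²/8)(θ − sin θ) = 3.635 m² and P = Dθ/2 = 4.816 m.
Hydraulic radius R = A/P = 3.635/4.816 = 0.7547 m.
From Manning's equation, S = [nQ / (1 A R^(2/3))]² = [0.012 × 31.8 / (1 × 3.635 × 0.7547^(2/3))]² = 0.016.

S = 0.016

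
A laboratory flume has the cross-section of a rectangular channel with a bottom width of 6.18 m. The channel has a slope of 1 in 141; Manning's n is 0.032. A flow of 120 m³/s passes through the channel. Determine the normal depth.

Manning's equation rearranged: A R^(2/3) = nQ / (1·√S) = 0.032 × 120 / (√0.007092) = 45.6.
Trying y = 4.14 m: A R^(2/3) = 37.43 — low.
Trying y = 5.61 m: A R^(2/3) = 54.9 — high.
Trying y = 4.83 m: A R^(2/3) = 45.54 — matches.

y_n = 4.83 m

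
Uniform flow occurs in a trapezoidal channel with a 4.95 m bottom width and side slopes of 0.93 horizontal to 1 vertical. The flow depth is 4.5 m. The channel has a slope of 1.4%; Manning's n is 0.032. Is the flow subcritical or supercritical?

supercritical

With bottom width b = 4.95 m and side slope z = 0.93: A = (b + zy)y = (4.95 + 0.93×4.5)×4.5 = 41.11 m²; P = b + 2y√(1+z²) = 4.95 + 2×4.5×1.366 = 17.24 m.
Hydraulic radius R = A/P = 41.11/17.24 = 2.384 m.
V = (1/n) R^(2/3) √S = (1/0.032) × 2.384^(2/3) × √0.014 = 6.599 m/s. Hydraulic depth D_h = A/T = 41.11/13.32 = 3.086 m.
Froude number Fr = V/√(g·D_h) = 6.599/√(9.81×3.086) = 1.2, which is greater than 1, so the flow is supercritical.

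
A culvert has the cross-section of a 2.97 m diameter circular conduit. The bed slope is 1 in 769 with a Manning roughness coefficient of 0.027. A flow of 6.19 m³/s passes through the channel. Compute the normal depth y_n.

y_n = 2.04 m

Manning's equation rearranged: A R^(2/3) = nQ / (1·√S) = 0.027 × 6.19 / (√0.0013) = 4.635.
At y = 1.68 m: A R^(2/3) = 3.481 — low.
At y = 2.46 m: A R^(2/3) = 5.733 — high.
At y = 2.04 m: A R^(2/3) = 4.638 — ≈ 4.635.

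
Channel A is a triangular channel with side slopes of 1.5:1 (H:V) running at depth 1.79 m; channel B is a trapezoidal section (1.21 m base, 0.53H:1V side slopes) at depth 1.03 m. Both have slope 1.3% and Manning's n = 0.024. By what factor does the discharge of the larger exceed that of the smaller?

3.42

Channel A: For a triangular section with side slope z = 1.5: A = zy² = 1.5×1.79² = 4.806 m²; P = 2y√(1+z²) = 2×1.79×1.803 = 6.454 m. Hydraulic radius R = A/P = 4.806/6.454 = 0.7447 m. Q_A = (1/0.024)·4.806·0.7447^(2/3)·√0.013 = 18.76 m³/s.
Channel B: With bottom width b = 1.21 m and side slope z = 0.53: A = (b + zy)y = (1.21 + 0.53×1.03)×1.03 = 1.809 m²; P = b + 2y√(1+z²) = 1.21 + 2×1.03×1.132 = 3.541 m. Hydraulic radius R = A/P = 1.809/3.541 = 0.5107 m. Q_B = (1/0.024)·1.809·0.5107^(2/3)·√0.013 = 5.49 m³/s.
The larger discharge is 18.76 m³/s and the smaller is 5.49 m³/s; the ratio is 3.42.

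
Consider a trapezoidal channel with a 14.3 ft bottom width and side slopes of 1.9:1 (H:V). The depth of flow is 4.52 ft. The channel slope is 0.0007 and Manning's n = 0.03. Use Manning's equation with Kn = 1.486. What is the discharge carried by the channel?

Q = 286 ft³/s

With bottom width b = 14.3 ft and side slope z = 1.9: A = (b + zy)y = (14.3 + 1.9×4.52)×4.52 = 103.5 ft²; P = b + 2y√(1+z²) = 14.3 + 2×4.52×2.147 = 33.71 ft.
Hydraulic radius R = A/P = 103.5/33.71 = 3.069 ft.
Manning's equation: Q = (1.486/n) A R^(2/3) S^(1/2) = (1.486/0.03) × 103.5 × 3.069^(2/3) × 0.0007^(1/2) = 286 ft³/s.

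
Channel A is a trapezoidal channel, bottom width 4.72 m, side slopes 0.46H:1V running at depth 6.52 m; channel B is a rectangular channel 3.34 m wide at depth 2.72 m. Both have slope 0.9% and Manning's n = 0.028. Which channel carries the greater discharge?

Channel A: With bottom width b = 4.72 m and side slope z = 0.46: A = (b + zy)y = (4.72 + 0.46×6.52)×6.52 = 50.33 m²; P = b + 2y√(1+z²) = 4.72 + 2×6.52×1.101 = 19.07 m. Hydraulic radius R = A/P = 50.33/19.07 = 2.639 m. Q_A = (1/0.028)·50.33·2.639^(2/3)·√0.009 = 325.6 m³/s.
Channel B: Flow area A = b·y = 3.34 × 2.72 = 9.085 m². Wetted perimeter P = b + 2y = 3.34 + 2×2.72 = 8.78 m. Hydraulic radius R = A/P = 9.085/8.78 = 1.035 m. Q_B = (1/0.028)·9.085·1.035^(2/3)·√0.009 = 31.49 m³/s.
Q_A = 325.6 m³/s vs Q_B = 31.49 m³/s, so channel A carries more.

channel A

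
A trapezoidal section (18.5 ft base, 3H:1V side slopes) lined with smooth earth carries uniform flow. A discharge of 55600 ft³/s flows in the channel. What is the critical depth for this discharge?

At critical depth, Q² T / (g A³) = 1, i.e. A³/T = Q²/g = 55600²/32.2 = 96000000.
At y = 19.3 ft: A³/T = 23870000 — short.
At y = 26.3 ft: A³/T = 95340000 — matches.

y_c = 26.3 ft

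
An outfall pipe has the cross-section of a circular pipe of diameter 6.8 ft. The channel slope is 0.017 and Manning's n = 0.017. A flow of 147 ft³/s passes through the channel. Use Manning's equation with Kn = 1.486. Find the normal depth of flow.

y_n = 2.31 ft

Manning's equation rearranged: A R^(2/3) = nQ / (1.486·√S) = 0.017 × 147 / (1.486 × √0.017) = 12.9.
At y = 1.64 ft: A R^(2/3) = 6.598 — low.
At y = 2.31 ft: A R^(2/3) = 12.86 — matches.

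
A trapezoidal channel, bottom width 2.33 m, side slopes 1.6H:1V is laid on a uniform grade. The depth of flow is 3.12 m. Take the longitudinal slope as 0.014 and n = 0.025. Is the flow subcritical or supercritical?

With bottom width b = 2.33 m and side slope z = 1.6: A = (b + zy)y = (2.33 + 1.6×3.12)×3.12 = 22.84 m²; P = b + 2y√(1+z²) = 2.33 + 2×3.12×1.887 = 14.1 m.
Hydraulic radius R = A/P = 22.84/14.1 = 1.62 m.
V = (1/n) R^(2/3) √S = (1/0.025) × 1.62^(2/3) × √0.014 = 6.528 m/s. Hydraulic depth D_h = A/T = 22.84/12.31 = 1.855 m.
Froude number Fr = V/√(g·D_h) = 6.528/√(9.81×1.855) = 1.53, which is greater than 1, so the flow is supercritical.

supercritical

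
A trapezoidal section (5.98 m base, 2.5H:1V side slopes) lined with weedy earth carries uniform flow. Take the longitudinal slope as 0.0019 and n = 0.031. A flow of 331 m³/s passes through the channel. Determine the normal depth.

Manning's equation rearranged: A R^(2/3) = nQ / (1·√S) = 0.031 × 331 / (√0.0019) = 235.4.
Try y = 6.05 m: A R^(2/3) = 283.7 — high.
Try y = 4.2 m: A R^(2/3) = 124.8 — low.
Try y = 5.58 m: A R^(2/3) = 235.8 — ≈ 235.4.

y_n = 5.58 m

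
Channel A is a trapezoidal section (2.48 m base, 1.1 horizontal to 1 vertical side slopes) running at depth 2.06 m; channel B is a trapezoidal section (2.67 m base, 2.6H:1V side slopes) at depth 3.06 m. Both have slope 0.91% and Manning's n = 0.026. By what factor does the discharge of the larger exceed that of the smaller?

4.26

Channel A: With bottom width b = 2.48 m and side slope z = 1.1: A = (b + zy)y = (2.48 + 1.1×2.06)×2.06 = 9.777 m²; P = b + 2y√(1+z²) = 2.48 + 2×2.06×1.487 = 8.605 m. Hydraulic radius R = A/P = 9.777/8.605 = 1.136 m. Q_A = (1/0.026)·9.777·1.136^(2/3)·√0.0091 = 39.06 m³/s.
Channel B: With bottom width b = 2.67 m and side slope z = 2.6: A = (b + zy)y = (2.67 + 2.6×3.06)×3.06 = 32.52 m²; P = b + 2y√(1+z²) = 2.67 + 2×3.06×2.786 = 19.72 m. Hydraulic radius R = A/P = 32.52/19.72 = 1.649 m. Q_B = (1/0.026)·32.52·1.649^(2/3)·√0.0091 = 166.5 m³/s.
The larger discharge is 166.5 m³/s and the smaller is 39.06 m³/s; the ratio is 4.26.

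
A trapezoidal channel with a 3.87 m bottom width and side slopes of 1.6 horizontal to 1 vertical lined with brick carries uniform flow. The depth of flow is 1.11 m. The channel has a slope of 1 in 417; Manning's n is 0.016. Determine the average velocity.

With bottom width b = 3.87 m and side slope z = 1.6: A = (b + zy)y = (3.87 + 1.6×1.11)×1.11 = 6.267 m²; P = b + 2y√(1+z²) = 3.87 + 2×1.11×1.887 = 8.059 m.
Hydraulic radius R = A/P = 6.267/8.059 = 0.7777 m.
From Manning's equation, V = (1/n) R^(2/3) S^(1/2) = (1/0.016) × 0.7777^(2/3) × 0.002398^(1/2) = 2.59 m/s.

V = 2.59 m/s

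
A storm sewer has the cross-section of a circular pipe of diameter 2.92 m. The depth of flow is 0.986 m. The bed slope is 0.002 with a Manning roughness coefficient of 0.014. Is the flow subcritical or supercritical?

For a circular section of diameter D = 2.92 m at depth y = 0.986 m, the central angle is θ = 2 arccos(1 − 2y/D) = 2.48 rad. Then A = (D²/8)(θ − sin θ) = 1.989 m² and P = Dθ/2 = 3.621 m.
Hydraulic radius R = A/P = 1.989/3.621 = 0.5492 m.
V = (1/n) R^(2/3) √S = (1/0.014) × 0.5492^(2/3) × √0.002 = 2.142 m/s. Hydraulic depth D_h = A/T = 1.989/2.762 = 0.7202 m.
Froude number Fr = V/√(g·D_h) = 2.142/√(9.81×0.7202) = 0.806, which is less than 1, so the flow is subcritical.

subcritical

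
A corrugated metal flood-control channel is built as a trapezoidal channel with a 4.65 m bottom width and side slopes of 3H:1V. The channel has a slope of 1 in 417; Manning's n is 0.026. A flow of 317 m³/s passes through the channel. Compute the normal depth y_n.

Manning's equation rearranged: A R^(2/3) = nQ / (1·√S) = 0.026 × 317 / (√0.002398) = 168.3.
Try y = 3.73 m: A R^(2/3) = 96.65 — low.
Try y = 6.03 m: A R^(2/3) = 298.1 — high.
Try y = 4.74 m: A R^(2/3) = 168.4 — close enough.

y_n = 4.74 m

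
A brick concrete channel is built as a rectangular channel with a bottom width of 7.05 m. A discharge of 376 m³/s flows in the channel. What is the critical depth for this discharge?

y_c = 6.62 m

For a rectangular channel, critical depth y_c = (q²/g)^(1/3) where q = Q/b = 376/7.05 = 53.33 m²/s.
So y_c = (53.33²/9.81)^(1/3) = 6.62 m.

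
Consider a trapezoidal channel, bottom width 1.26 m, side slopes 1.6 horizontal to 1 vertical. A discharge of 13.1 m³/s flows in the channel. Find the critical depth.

y_c = 1.35 m

At critical depth, Q² T / (g A³) = 1, i.e. A³/T = Q²/g = 13.1²/9.81 = 17.49.
At y = 1.6 m: A³/T = 35.79 — high.
At y = 0.974 m: A³/T = 4.726 — low.
At y = 1.35 m: A³/T = 17.64 — matches.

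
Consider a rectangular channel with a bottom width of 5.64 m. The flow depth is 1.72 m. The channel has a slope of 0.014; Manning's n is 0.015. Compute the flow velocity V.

Flow area A = b·y = 5.64 × 1.72 = 9.701 m². Wetted perimeter P = b + 2y = 5.64 + 2×1.72 = 9.08 m.
Hydraulic radius R = A/P = 9.701/9.08 = 1.068 m.
From Manning's equation, V = (1/n) R^(2/3) S^(1/2) = (1/0.015) × 1.068^(2/3) × 0.014^(1/2) = 8.24 m/s.

V = 8.24 m/s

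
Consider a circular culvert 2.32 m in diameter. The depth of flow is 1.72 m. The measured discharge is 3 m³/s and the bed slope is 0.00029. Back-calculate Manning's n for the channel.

n = 0.015

For a circular section of diameter D = 2.32 m at depth y = 1.72 m, the central angle is θ = 2 arccos(1 − 2y/D) = 4.149 rad. Then A = (D²/8)(θ − sin θ) = 3.36 m² and P = Dθ/2 = 4.813 m.
Hydraulic radius R = A/P = 3.36/4.813 = 0.6982 m.
Rearranging Manning's equation: n = (1/Q) A R^(2/3) S^(1/2) = (1/3) × 3.36 × 0.6982^(2/3) × √0.00029 = 0.015.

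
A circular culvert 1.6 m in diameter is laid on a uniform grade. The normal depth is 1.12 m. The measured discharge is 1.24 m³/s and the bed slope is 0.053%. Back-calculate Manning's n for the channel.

For a circular section of diameter D = 1.6 m at depth y = 1.12 m, the central angle is θ = 2 arccos(1 − 2y/D) = 3.965 rad. Then A = (D²/8)(θ − sin θ) = 1.503 m² and P = Dθ/2 = 3.172 m.
Hydraulic radius R = A/P = 1.503/3.172 = 0.474 m.
Rearranging Manning's equation: n = (1/Q) A R^(2/3) S^(1/2) = (1/1.24) × 1.503 × 0.474^(2/3) × √0.00053 = 0.017.

n = 0.017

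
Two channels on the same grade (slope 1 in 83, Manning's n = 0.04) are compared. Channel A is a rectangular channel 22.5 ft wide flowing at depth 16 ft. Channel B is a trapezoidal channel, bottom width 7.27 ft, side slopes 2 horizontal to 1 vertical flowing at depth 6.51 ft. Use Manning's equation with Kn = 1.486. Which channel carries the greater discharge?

channel A

Channel A: Flow area A = b·y = 22.5 × 16 = 360 ft². Wetted perimeter P = b + 2y = 22.5 + 2×16 = 54.5 ft. Hydraulic radius R = A/P = 360/54.5 = 6.606 ft. Q_A = (1.486/0.04)·360·6.606^(2/3)·√0.01205 = 5168 ft³/s.
Channel B: With bottom width b = 7.27 ft and side slope z = 2: A = (b + zy)y = (7.27 + 2×6.51)×6.51 = 132.1 ft²; P = b + 2y√(1+z²) = 7.27 + 2×6.51×2.236 = 36.38 ft. Hydraulic radius R = A/P = 132.1/36.38 = 3.63 ft. Q_B = (1.486/0.04)·132.1·3.63^(2/3)·√0.01205 = 1272 ft³/s.
Q_A = 5168 ft³/s vs Q_B = 1272 ft³/s, so channel A carries more.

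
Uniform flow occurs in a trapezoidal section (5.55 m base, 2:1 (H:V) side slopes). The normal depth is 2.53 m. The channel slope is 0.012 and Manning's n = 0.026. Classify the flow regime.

With bottom width b = 5.55 m and side slope z = 2: A = (b + zy)y = (5.55 + 2×2.53)×2.53 = 26.84 m²; P = b + 2y√(1+z²) = 5.55 + 2×2.53×2.236 = 16.86 m.
Hydraulic radius R = A/P = 26.84/16.86 = 1.592 m.
V = (1/n) R^(2/3) √S = (1/0.026) × 1.592^(2/3) × √0.012 = 5.744 m/s. Hydraulic depth D_h = A/T = 26.84/15.67 = 1.713 m.
Froude number Fr = V/√(g·D_h) = 5.744/√(9.81×1.713) = 1.4, which is greater than 1, so the flow is supercritical.

supercritical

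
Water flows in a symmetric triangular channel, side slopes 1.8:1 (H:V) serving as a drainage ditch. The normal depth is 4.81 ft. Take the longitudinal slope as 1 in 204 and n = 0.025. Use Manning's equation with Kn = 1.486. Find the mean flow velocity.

V = 6.83 ft/s

For a triangular section with side slope z = 1.8: A = zy² = 1.8×4.81² = 41.64 ft²; P = 2y√(1+z²) = 2×4.81×2.059 = 19.81 ft.
Hydraulic radius R = A/P = 41.64/19.81 = 2.102 ft.
From Manning's equation, V = (1.486/n) R^(2/3) S^(1/2) = (1.486/0.025) × 2.102^(2/3) × 0.004902^(1/2) = 6.83 ft/s.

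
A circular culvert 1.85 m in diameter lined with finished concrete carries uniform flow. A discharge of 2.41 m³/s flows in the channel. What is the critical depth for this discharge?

y_c = 0.751 m

At critical depth, Q² T / (g A³) = 1, i.e. A³/T = Q²/g = 2.41²/9.81 = 0.5921.
Try y = 0.512 m: A³/T = 0.1346 — low.
Try y = 0.847 m: A³/T = 0.9371 — high.
Try y = 0.751 m: A³/T = 0.591 — matches.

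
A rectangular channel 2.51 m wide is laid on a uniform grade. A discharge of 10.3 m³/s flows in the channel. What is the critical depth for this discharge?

For a rectangular channel, critical depth y_c = (q²/g)^(1/3) where q = Q/b = 10.3/2.51 = 4.104 m²/s.
So y_c = (4.104²/9.81)^(1/3) = 1.2 m.

y_c = 1.2 m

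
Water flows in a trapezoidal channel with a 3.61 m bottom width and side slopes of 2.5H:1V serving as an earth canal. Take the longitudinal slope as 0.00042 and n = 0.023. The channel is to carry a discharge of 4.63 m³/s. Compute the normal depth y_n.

Manning's equation rearranged: A R^(2/3) = nQ / (1·√S) = 0.023 × 4.63 / (√0.00042) = 5.196.
At y = 0.808 m: A R^(2/3) = 3.132 — short.
At y = 1.22 m: A R^(2/3) = 6.991 — over.
At y = 1.05 m: A R^(2/3) = 5.194 — close enough.

y_n = 1.05 m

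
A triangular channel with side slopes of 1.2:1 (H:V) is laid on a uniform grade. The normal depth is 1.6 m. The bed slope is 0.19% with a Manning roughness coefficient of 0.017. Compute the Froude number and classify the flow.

For a triangular section with side slope z = 1.2: A = zy² = 1.2×1.6² = 3.072 m²; P = 2y√(1+z²) = 2×1.6×1.562 = 4.999 m.
Hydraulic radius R = A/P = 3.072/4.999 = 0.6146 m.
V = (1/n) R^(2/3) √S = (1/0.017) × 0.6146^(2/3) × √0.0019 = 1.853 m/s. Hydraulic depth D_h = A/T = 3.072/3.84 = 0.8 m.
Froude number Fr = V/√(g·D_h) = 1.853/√(9.81×0.8) = 0.662, which is less than 1, so the flow is subcritical.

subcritical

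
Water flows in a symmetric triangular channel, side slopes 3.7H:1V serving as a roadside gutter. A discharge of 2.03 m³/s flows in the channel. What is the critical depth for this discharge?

y_c = 0.572 m

At critical depth, Q² T / (g A³) = 1, i.e. A³/T = Q²/g = 2.03²/9.81 = 0.4201.
Trying y = 0.428 m: A³/T = 0.09831 — too small.
Trying y = 0.66 m: A³/T = 0.8572 — too large.
Trying y = 0.572 m: A³/T = 0.4191 — close enough.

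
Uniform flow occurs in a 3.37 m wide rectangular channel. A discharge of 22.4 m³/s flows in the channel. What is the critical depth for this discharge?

y_c = 1.65 m

For a rectangular channel, critical depth y_c = (q²/g)^(1/3) where q = Q/b = 22.4/3.37 = 6.647 m²/s.
So y_c = (6.647²/9.81)^(1/3) = 1.65 m.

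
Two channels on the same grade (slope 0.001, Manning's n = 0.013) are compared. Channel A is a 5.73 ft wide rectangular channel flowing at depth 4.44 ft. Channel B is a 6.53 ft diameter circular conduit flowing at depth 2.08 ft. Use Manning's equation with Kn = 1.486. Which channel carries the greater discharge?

Channel A: Flow area A = b·y = 5.73 × 4.44 = 25.44 ft². Wetted perimeter P = b + 2y = 5.73 + 2×4.44 = 14.61 ft. Hydraulic radius R = A/P = 25.44/14.61 = 1.741 ft. Q_A = (1.486/0.013)·25.44·1.741^(2/3)·√0.001 = 133.1 ft³/s.
Channel B: For a circular section of diameter D = 6.53 ft at depth y = 2.08 ft, the central angle is θ = 2 arccos(1 − 2y/D) = 2.399 rad. Then A = (D²/8)(θ − sin θ) = 9.18 ft² and P = Dθ/2 = 7.832 ft. Hydraulic radius R = A/P = 9.18/7.832 = 1.172 ft. Q_B = (1.486/0.013)·9.18·1.172^(2/3)·√0.001 = 36.89 ft³/s.
Q_A = 133.1 ft³/s vs Q_B = 36.89 ft³/s, so channel A carries more.

channel A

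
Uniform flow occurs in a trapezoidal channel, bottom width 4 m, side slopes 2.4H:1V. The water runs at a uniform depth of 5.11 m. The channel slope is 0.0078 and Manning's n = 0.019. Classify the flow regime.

supercritical

With bottom width b = 4 m and side slope z = 2.4: A = (b + zy)y = (4 + 2.4×5.11)×5.11 = 83.11 m²; P = b + 2y√(1+z²) = 4 + 2×5.11×2.6 = 30.57 m.
Hydraulic radius R = A/P = 83.11/30.57 = 2.718 m.
V = (1/n) R^(2/3) √S = (1/0.019) × 2.718^(2/3) × √0.0078 = 9.054 m/s. Hydraulic depth D_h = A/T = 83.11/28.53 = 2.913 m.
Froude number Fr = V/√(g·D_h) = 9.054/√(9.81×2.913) = 1.69, which is greater than 1, so the flow is supercritical.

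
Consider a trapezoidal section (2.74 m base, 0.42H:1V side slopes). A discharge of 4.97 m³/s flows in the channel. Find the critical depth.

At critical depth, Q² T / (g A³) = 1, i.e. A³/T = Q²/g = 4.97²/9.81 = 2.518.
Trying y = 0.748 m: A³/T = 3.54 — too large.
Trying y = 0.671 m: A³/T = 2.523 — ≈ 2.518.

y_c = 0.671 m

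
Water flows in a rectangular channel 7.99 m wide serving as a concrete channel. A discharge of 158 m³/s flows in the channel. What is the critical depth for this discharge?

y_c = 3.42 m

For a rectangular channel, critical depth y_c = (q²/g)^(1/3) where q = Q/b = 158/7.99 = 19.77 m²/s.
So y_c = (19.77²/9.81)^(1/3) = 3.42 m.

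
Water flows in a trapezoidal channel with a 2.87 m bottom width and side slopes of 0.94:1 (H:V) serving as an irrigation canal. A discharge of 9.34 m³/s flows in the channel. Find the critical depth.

At critical depth, Q² T / (g A³) = 1, i.e. A³/T = Q²/g = 9.34²/9.81 = 8.893.
Trying y = 0.698 m: A³/T = 3.565 — too small.
Trying y = 1.04 m: A³/T = 13.28 — too large.
Trying y = 0.922 m: A³/T = 8.883 — close enough.

y_c = 0.922 m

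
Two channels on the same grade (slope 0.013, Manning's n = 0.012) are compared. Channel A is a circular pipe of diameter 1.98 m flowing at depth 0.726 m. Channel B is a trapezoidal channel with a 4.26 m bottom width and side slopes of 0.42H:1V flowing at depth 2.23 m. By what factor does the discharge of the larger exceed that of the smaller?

24.6

Channel A: For a circular section of diameter D = 1.98 m at depth y = 0.726 m, the central angle is θ = 2 arccos(1 − 2y/D) = 2.602 rad. Then A = (D²/8)(θ − sin θ) = 1.023 m² and P = Dθ/2 = 2.576 m. Hydraulic radius R = A/P = 1.023/2.576 = 0.3972 m. Q_A = (1/0.012)·1.023·0.3972^(2/3)·√0.013 = 5.253 m³/s.
Channel B: With bottom width b = 4.26 m and side slope z = 0.42: A = (b + zy)y = (4.26 + 0.42×2.23)×2.23 = 11.59 m²; P = b + 2y√(1+z²) = 4.26 + 2×2.23×1.085 = 9.097 m. Hydraulic radius R = A/P = 11.59/9.097 = 1.274 m. Q_B = (1/0.012)·11.59·1.274^(2/3)·√0.013 = 129.4 m³/s.
The larger discharge is 129.4 m³/s and the smaller is 5.253 m³/s; the ratio is 24.6.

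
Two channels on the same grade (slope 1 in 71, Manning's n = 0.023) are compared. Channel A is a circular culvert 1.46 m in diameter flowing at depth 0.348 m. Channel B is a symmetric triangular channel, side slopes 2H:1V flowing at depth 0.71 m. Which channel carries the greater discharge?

Channel A: For a circular section of diameter D = 1.46 m at depth y = 0.348 m, the central angle is θ = 2 arccos(1 − 2y/D) = 2.04 rad. Then A = (D²/8)(θ − sin θ) = 0.306 m² and P = Dθ/2 = 1.489 m. Hydraulic radius R = A/P = 0.306/1.489 = 0.2054 m. Q_A = (1/0.023)·0.306·0.2054^(2/3)·√0.01408 = 0.5497 m³/s.
Channel B: For a triangular section with side slope z = 2: A = zy² = 2×0.71² = 1.008 m²; P = 2y√(1+z²) = 2×0.71×2.236 = 3.175 m. Hydraulic radius R = A/P = 1.008/3.175 = 0.3175 m. Q_B = (1/0.023)·1.008·0.3175^(2/3)·√0.01408 = 2.421 m³/s.
Q_A = 0.5497 m³/s vs Q_B = 2.421 m³/s, so channel B carries more.

channel B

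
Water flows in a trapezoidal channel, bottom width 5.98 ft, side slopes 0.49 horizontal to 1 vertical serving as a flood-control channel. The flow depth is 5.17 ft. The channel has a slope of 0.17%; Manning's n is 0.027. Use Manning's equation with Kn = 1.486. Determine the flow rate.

Q = 185 ft³/s

With bottom width b = 5.98 ft and side slope z = 0.49: A = (b + zy)y = (5.98 + 0.49×5.17)×5.17 = 44.01 ft²; P = b + 2y√(1+z²) = 5.98 + 2×5.17×1.114 = 17.49 ft.
Hydraulic radius R = A/P = 44.01/17.49 = 2.516 ft.
Manning's equation: Q = (1.486/n) A R^(2/3) S^(1/2) = (1.486/0.027) × 44.01 × 2.516^(2/3) × 0.0017^(1/2) = 185 ft³/s.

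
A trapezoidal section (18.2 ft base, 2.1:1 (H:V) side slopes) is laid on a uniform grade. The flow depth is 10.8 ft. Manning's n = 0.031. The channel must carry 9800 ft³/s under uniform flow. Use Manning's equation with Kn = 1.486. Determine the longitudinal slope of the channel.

With bottom width b = 18.2 ft and side slope z = 2.1: A = (b + zy)y = (18.2 + 2.1×10.8)×10.8 = 441.5 ft²; P = b + 2y√(1+z²) = 18.2 + 2×10.8×2.326 = 68.44 ft.
Hydraulic radius R = A/P = 441.5/68.44 = 6.451 ft.
From Manning's equation, S = [nQ / (1.486 A R^(2/3))]² = [0.031 × 9800 / (1.486 × 441.5 × 6.451^(2/3))]² = 0.0179.

S = 0.0179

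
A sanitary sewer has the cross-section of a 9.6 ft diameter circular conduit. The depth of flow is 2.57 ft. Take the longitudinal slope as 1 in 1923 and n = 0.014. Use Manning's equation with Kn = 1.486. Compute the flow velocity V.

For a circular section of diameter D = 9.6 ft at depth y = 2.57 ft, the central angle is θ = 2 arccos(1 − 2y/D) = 2.175 rad. Then A = (D²/8)(θ − sin θ) = 15.58 ft² and P = Dθ/2 = 10.44 ft.
Hydraulic radius R = A/P = 15.58/10.44 = 1.492 ft.
From Manning's equation, V = (1.486/n) R^(2/3) S^(1/2) = (1.486/0.014) × 1.492^(2/3) × 0.00052^(1/2) = 3.16 ft/s.

V = 3.16 ft/s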